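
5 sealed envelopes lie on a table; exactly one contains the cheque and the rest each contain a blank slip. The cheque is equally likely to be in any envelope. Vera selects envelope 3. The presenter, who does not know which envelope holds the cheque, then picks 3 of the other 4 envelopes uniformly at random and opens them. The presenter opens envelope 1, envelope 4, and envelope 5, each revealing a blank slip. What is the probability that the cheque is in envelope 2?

1/2

Consider each possible location of the cheque in turn.
If it is in any of envelopes 1, 4, and 5 (prior 1/5 each): that envelope was opened and seen not to hold the prize — ruled out; weight (1/5)·0 = 0 each.
If it is in either of envelopes 2 and 3 (prior 1/5 each): the presenter picks exactly this set with probability 1/4 regardless, and none is the prize; weight (1/5)·(1/4) = 1/20 each.
The weights sum to 1/10.
So P(the cheque in envelope 2 | the presenter opened envelope 1, envelope 4, and envelope 5) = (1/20) / (1/10) = 1/2.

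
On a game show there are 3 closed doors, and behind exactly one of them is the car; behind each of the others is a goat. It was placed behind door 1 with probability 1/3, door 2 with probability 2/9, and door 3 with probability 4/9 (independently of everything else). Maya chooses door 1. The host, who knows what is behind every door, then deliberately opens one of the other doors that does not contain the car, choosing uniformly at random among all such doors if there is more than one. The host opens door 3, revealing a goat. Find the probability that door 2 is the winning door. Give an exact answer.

4/7

Condition on the true location of the car.
If it is behind door 1 (prior 1/3): the host has 2 equally likely choices, so probability 1/2; weight (1/3)·(1/2) = 1/6.
If it is behind door 2 (prior 2/9): the host has no choice, probability 1; weight (2/9)·1 = 2/9.
If it is behind door 3 (prior 4/9): the host opened door 3, so this case is ruled out; weight (4/9)·0 = 0.
The weights sum to 7/18.
So P(the car behind door 2 | the host opened door 3) = (2/9) / (7/18) = 4/7.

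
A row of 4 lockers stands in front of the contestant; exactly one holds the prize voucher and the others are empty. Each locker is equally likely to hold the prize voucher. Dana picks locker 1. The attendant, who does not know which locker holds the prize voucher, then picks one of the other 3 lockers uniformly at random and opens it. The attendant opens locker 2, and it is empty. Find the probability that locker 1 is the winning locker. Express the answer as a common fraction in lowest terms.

1/3

Because the attendant chose which locker to open without knowing where the prize voucher is, the choice is independent of the prize location. Learning that locker 2 does not hold the prize voucher simply rules out that one location and leaves the remaining 3 lockers still equally likely by symmetry.
So P(the prize voucher in locker 1) = 1/3.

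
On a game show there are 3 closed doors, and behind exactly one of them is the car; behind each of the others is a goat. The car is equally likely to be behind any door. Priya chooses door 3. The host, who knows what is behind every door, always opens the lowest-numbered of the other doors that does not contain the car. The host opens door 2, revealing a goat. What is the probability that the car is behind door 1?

1

Condition on the true location of the car.
If it is behind door 1 (prior 1/3): door 2 is the lowest-numbered option available, probability 1; weight (1/3)·1 = 1/3.
If it is behind door 2 (prior 1/3): the host opened door 2, so this case is ruled out; weight (1/3)·0 = 0.
If it is behind door 3 (prior 1/3): the host would have opened door 1 instead, probability 0; weight (1/3)·0 = 0.
The weights sum to 1/3.
So P(the car behind door 1 | the host opened door 2) = (1/3) / (1/3) = 1.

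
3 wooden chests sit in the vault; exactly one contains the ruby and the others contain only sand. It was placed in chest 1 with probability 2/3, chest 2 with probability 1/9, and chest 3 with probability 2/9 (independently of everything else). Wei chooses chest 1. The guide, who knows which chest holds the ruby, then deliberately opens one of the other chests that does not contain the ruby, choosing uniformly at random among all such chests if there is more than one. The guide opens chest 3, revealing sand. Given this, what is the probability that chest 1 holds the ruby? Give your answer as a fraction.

Apply Bayes' rule, conditioning on where the ruby actually is.
If it is in chest 1 (prior 2/3): the guide has 2 equally likely choices, so probability 1/2; weight (2/3)·(1/2) = 1/3.
If it is in chest 2 (prior 1/9): the guide has no choice, probability 1; weight (1/9)·1 = 1/9.
If it is in chest 3 (prior 2/9): the guide opened chest 3, so this case is ruled out; weight (2/9)·0 = 0.
The weights sum to 4/9.
So P(the ruby in chest 1 | the guide opened chest 3) = (1/3) / (4/9) = 3/4.

3/4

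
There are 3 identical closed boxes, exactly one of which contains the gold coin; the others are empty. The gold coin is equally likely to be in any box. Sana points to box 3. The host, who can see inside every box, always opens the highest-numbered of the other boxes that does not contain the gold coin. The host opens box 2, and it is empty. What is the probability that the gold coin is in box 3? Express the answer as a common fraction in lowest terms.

1/2

Consider each possible location of the gold coin in turn.
If it is in either of boxes 1 and 3 (prior 1/3 each): box 2 is the highest-numbered option available, probability 1; weight (1/3)·1 = 1/3 each.
If it is in box 2 (prior 1/3): the host opened box 2, so this case is ruled out; weight (1/3)·0 = 0.
The weights sum to 2/3.
So P(the gold coin in box 3 | the host opened box 2) = (1/3) / (2/3) = 1/2.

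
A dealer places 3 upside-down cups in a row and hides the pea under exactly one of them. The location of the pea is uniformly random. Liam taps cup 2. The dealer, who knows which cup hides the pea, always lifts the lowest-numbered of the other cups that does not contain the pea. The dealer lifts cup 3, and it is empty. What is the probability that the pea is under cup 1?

1

Condition on the true location of the pea.
If it is under cup 1 (prior 1/3): cup 3 is the lowest-numbered option available, probability 1; weight (1/3)·1 = 1/3.
If it is under cup 2 (prior 1/3): the dealer would have opened cup 1 instead, probability 0; weight (1/3)·0 = 0.
If it is under cup 3 (prior 1/3): the dealer opened cup 3, so this case is ruled out; weight (1/3)·0 = 0.
The weights sum to 1/3.
So P(the pea under cup 1 | the dealer opened cup 3) = (1/3) / (1/3) = 1.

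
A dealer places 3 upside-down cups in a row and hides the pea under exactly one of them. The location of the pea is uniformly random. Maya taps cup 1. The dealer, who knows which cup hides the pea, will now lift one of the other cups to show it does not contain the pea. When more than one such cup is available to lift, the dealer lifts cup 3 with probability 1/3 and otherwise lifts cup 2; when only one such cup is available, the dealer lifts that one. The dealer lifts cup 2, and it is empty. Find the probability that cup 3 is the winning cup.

3/5

Condition on the true location of the pea.
If it is under cup 1 (prior 1/3): cup 3 is available but not opened, probability 2/3; weight (1/3)·(2/3) = 2/9.
If it is under cup 2 (prior 1/3): the dealer opened cup 2, so this case is ruled out; weight (1/3)·0 = 0.
If it is under cup 3 (prior 1/3): only cup 2 is available, probability 1; weight (1/3)·1 = 1/3.
The weights sum to 5/9.
So P(the pea under cup 3 | the dealer opened cup 2) = (1/3) / (5/9) = 3/5.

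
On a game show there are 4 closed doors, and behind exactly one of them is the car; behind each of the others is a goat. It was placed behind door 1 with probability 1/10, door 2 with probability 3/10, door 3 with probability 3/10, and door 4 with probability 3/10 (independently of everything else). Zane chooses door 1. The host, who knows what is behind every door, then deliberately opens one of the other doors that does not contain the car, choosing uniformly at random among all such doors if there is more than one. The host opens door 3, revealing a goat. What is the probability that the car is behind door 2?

Condition on the true location of the car.
If it is behind door 1 (prior 1/10): the host has 3 equally likely choices, so probability 1/3; weight (1/10)·(1/3) = 1/30.
If it is behind either of doors 2 and 4 (prior 3/10 each): the host has 2 equally likely choices, so probability 1/2; weight (3/10)·(1/2) = 3/20 each.
If it is behind door 3 (prior 3/10): the host opened door 3, so this case is ruled out; weight (3/10)·0 = 0.
The weights sum to 1/3.
So P(the car behind door 2 | the host opened door 3) = (3/20) / (1/3) = 9/20.

9/20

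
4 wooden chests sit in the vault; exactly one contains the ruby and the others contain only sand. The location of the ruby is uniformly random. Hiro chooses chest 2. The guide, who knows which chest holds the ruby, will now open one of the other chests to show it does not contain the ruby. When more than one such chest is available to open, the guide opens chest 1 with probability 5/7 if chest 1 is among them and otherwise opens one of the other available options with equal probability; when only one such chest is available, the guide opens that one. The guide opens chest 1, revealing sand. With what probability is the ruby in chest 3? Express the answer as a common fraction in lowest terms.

1/3

Consider each possible location of the ruby in turn.
If it is in chest 1 (prior 1/4): the guide opened chest 1, so this case is ruled out; weight (1/4)·0 = 0.
If it is in any of chests 2, 3, and 4 (prior 1/4 each): chest 1 is available, opened with probability 5/7; weight (1/4)·(5/7) = 5/28 each.
The weights sum to 15/28.
So P(the ruby in chest 3 | the guide opened chest 1) = (5/28) / (15/28) = 1/3.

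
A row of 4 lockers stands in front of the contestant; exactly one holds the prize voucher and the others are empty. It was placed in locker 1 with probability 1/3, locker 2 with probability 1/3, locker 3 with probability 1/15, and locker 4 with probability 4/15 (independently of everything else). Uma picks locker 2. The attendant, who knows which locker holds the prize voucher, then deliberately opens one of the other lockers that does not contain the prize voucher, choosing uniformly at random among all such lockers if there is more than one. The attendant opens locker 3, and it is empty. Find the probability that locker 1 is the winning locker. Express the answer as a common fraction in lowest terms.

Consider each possible location of the prize voucher in turn.
If it is in locker 1 (prior 1/3): the attendant has 2 equally likely choices, so probability 1/2; weight (1/3)·(1/2) = 1/6.
If it is in locker 2 (prior 1/3): the attendant has 3 equally likely choices, so probability 1/3; weight (1/3)·(1/3) = 1/9.
If it is in locker 3 (prior 1/15): the attendant opened locker 3, so this case is ruled out; weight (1/15)·0 = 0.
If it is in locker 4 (prior 4/15): the attendant has 2 equally likely choices, so probability 1/2; weight (4/15)·(1/2) = 2/15.
The weights sum to 37/90.
So P(the prize voucher in locker 1 | the attendant opened locker 3) = (1/6) / (37/90) = 15/37.

15/37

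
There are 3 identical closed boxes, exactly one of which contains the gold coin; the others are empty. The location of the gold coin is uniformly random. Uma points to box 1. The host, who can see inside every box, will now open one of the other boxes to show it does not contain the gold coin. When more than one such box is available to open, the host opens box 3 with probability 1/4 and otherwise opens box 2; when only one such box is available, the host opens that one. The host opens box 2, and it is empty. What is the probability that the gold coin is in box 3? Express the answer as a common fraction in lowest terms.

4/7

Condition on the true location of the gold coin.
If it is in box 1 (prior 1/3): box 3 is available but not opened, probability 3/4; weight (1/3)·(3/4) = 1/4.
If it is in box 2 (prior 1/3): the host opened box 2, so this case is ruled out; weight (1/3)·0 = 0.
If it is in box 3 (prior 1/3): only box 2 is available, probability 1; weight (1/3)·1 = 1/3.
The weights sum to 7/12.
So P(the gold coin in box 3 | the host opened box 2) = (1/3) / (7/12) = 4/7.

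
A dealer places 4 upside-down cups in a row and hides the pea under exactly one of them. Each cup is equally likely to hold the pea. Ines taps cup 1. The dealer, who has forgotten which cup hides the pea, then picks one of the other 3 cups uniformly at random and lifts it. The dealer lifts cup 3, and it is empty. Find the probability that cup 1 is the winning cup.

1/3

Condition on the true location of the pea.
If it is under any of cups 1, 2, and 4 (prior 1/4 each): the dealer picks cup 3 with probability 1/3 regardless, and it is not the prize; weight (1/4)·(1/3) = 1/12 each.
If it is under cup 3 (prior 1/4): the dealer opened cup 3, so this case is ruled out; weight (1/4)·0 = 0.
The weights sum to 1/4.
So P(the pea under cup 1 | the dealer opened cup 3) = (1/12) / (1/4) = 1/3.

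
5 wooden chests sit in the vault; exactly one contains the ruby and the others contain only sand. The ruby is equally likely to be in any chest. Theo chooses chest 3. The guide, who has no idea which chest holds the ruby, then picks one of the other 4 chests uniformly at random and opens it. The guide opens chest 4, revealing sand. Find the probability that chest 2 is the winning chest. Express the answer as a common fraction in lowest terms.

1/4

Condition on the true location of the ruby.
If it is in any of chests 1, 2, 3, and 5 (prior 1/5 each): the guide picks chest 4 with probability 1/4 regardless, and it is not the prize; weight (1/5)·(1/4) = 1/20 each.
If it is in chest 4 (prior 1/5): the guide opened chest 4, so this case is ruled out; weight (1/5)·0 = 0.
The weights sum to 1/5.
So P(the ruby in chest 2 | the guide opened chest 4) = (1/20) / (1/5) = 1/4.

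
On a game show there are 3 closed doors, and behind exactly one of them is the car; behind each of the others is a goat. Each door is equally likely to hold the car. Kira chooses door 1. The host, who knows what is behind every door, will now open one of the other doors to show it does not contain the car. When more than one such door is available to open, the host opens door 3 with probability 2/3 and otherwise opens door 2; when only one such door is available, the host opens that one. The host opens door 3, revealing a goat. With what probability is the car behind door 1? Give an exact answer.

2/5

Condition on the true location of the car.
If it is behind door 1 (prior 1/3): door 3 is available, opened with probability 2/3; weight (1/3)·(2/3) = 2/9.
If it is behind door 2 (prior 1/3): only door 3 is available, probability 1; weight (1/3)·1 = 1/3.
If it is behind door 3 (prior 1/3): the host opened door 3, so this case is ruled out; weight (1/3)·0 = 0.
The weights sum to 5/9.
So P(the car behind door 1 | the host opened door 3) = (2/9) / (5/9) = 2/5.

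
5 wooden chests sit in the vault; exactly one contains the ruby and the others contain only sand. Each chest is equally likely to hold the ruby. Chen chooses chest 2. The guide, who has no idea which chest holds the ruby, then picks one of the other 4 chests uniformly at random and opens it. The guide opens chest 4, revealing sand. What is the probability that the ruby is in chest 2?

Consider each possible location of the ruby in turn.
If it is in any of chests 1, 2, 3, and 5 (prior 1/5 each): the guide picks chest 4 with probability 1/4 regardless, and it is not the prize; weight (1/5)·(1/4) = 1/20 each.
If it is in chest 4 (prior 1/5): the guide opened chest 4, so this case is ruled out; weight (1/5)·0 = 0.
The weights sum to 1/5.
So P(the ruby in chest 2 | the guide opened chest 4) = (1/20) / (1/5) = 1/4.

1/4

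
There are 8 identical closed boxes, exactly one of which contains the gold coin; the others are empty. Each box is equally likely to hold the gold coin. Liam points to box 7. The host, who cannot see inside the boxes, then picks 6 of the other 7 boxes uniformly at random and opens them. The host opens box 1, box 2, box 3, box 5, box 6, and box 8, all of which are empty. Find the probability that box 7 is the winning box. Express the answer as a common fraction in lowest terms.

1/2

Apply Bayes' rule, conditioning on where the gold coin actually is.
If it is in any of boxes 1, 2, 3, 5, 6, and 8 (prior 1/8 each): that box was opened and seen not to hold the prize — ruled out; weight (1/8)·0 = 0 each.
If it is in either of boxes 4 and 7 (prior 1/8 each): the host picks exactly this set with probability 1/7 regardless, and none is the prize; weight (1/8)·(1/7) = 1/56 each.
The weights sum to 1/28.
So P(the gold coin in box 7 | the host opened box 1, box 2, box 3, box 5, box 6, and box 8) = (1/56) / (1/28) = 1/2.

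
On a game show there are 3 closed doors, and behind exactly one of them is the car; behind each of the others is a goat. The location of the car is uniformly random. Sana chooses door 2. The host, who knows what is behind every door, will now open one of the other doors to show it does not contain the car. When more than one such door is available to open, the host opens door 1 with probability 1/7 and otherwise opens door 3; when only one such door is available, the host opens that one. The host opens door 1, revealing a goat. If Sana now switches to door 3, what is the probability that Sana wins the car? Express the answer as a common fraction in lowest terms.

7/8

Apply Bayes' rule, conditioning on where the car actually is.
If it is behind door 1 (prior 1/3): the host opened door 1, so this case is ruled out; weight (1/3)·0 = 0.
If it is behind door 2 (prior 1/3): door 1 is available, opened with probability 1/7; weight (1/3)·(1/7) = 1/21.
If it is behind door 3 (prior 1/3): only door 1 is available, probability 1; weight (1/3)·1 = 1/3.
The weights sum to 8/21.
So P(the car behind door 3 | the host opened door 1) = (1/3) / (8/21) = 7/8.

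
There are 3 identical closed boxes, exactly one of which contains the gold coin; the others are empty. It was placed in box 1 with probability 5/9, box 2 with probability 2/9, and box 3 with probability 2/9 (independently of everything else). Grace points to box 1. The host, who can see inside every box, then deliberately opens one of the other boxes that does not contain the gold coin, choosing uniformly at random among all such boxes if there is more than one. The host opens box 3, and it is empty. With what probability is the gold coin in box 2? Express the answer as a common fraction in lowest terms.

4/9

Apply Bayes' rule, conditioning on where the gold coin actually is.
If it is in box 1 (prior 5/9): the host has 2 equally likely choices, so probability 1/2; weight (5/9)·(1/2) = 5/18.
If it is in box 2 (prior 2/9): the host has no choice, probability 1; weight (2/9)·1 = 2/9.
If it is in box 3 (prior 2/9): the host opened box 3, so this case is ruled out; weight (2/9)·0 = 0.
The weights sum to 1/2.
So P(the gold coin in box 2 | the host opened box 3) = (2/9) / (1/2) = 4/9.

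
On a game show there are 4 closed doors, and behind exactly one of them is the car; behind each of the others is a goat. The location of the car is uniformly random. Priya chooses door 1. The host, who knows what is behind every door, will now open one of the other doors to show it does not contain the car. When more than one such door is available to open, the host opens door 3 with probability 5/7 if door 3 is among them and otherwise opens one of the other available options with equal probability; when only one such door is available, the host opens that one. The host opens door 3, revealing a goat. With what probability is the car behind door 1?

1/3

Consider each possible location of the car in turn.
If it is behind any of doors 1, 2, and 4 (prior 1/4 each): door 3 is available, opened with probability 5/7; weight (1/4)·(5/7) = 5/28 each.
If it is behind door 3 (prior 1/4): the host opened door 3, so this case is ruled out; weight (1/4)·0 = 0.
The weights sum to 15/28.
So P(the car behind door 1 | the host opened door 3) = (5/28) / (15/28) = 1/3.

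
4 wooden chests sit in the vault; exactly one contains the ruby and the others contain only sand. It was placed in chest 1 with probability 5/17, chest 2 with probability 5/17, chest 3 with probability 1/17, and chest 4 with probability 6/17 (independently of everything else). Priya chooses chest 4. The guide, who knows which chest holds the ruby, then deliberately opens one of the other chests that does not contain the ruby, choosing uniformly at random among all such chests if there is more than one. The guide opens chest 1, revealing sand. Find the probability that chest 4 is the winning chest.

2/5

Consider each possible location of the ruby in turn.
If it is in chest 1 (prior 5/17): the guide opened chest 1, so this case is ruled out; weight (5/17)·0 = 0.
If it is in chest 2 (prior 5/17): the guide has 2 equally likely choices, so probability 1/2; weight (5/17)·(1/2) = 5/34.
If it is in chest 3 (prior 1/17): the guide has 2 equally likely choices, so probability 1/2; weight (1/17)·(1/2) = 1/34.
If it is in chest 4 (prior 6/17): the guide has 3 equally likely choices, so probability 1/3; weight (6/17)·(1/3) = 2/17.
The weights sum to 5/17.
So P(the ruby in chest 4 | the guide opened chest 1) = (2/17) / (5/17) = 2/5.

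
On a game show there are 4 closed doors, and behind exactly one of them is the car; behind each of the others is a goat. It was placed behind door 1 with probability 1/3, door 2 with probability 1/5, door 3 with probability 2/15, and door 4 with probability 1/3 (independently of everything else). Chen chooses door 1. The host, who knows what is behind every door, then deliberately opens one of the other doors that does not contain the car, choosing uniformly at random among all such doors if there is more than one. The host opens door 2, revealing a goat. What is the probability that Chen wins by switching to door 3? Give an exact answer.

6/31

Consider each possible location of the car in turn.
If it is behind door 1 (prior 1/3): the host has 3 equally likely choices, so probability 1/3; weight (1/3)·(1/3) = 1/9.
If it is behind door 2 (prior 1/5): the host opened door 2, so this case is ruled out; weight (1/5)·0 = 0.
If it is behind door 3 (prior 2/15): the host has 2 equally likely choices, so probability 1/2; weight (2/15)·(1/2) = 1/15.
If it is behind door 4 (prior 1/3): the host has 2 equally likely choices, so probability 1/2; weight (1/3)·(1/2) = 1/6.
The weights sum to 31/90.
So P(the car behind door 3 | the host opened door 2) = (1/15) / (31/90) = 6/31.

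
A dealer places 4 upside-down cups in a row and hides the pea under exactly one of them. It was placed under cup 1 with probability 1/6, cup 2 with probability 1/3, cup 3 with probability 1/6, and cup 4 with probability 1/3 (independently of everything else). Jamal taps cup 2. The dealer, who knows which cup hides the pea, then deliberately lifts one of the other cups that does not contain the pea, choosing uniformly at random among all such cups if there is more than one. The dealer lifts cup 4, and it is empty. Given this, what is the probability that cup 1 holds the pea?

3/10

Condition on the true location of the pea.
If it is under either of cups 1 and 3 (prior 1/6 each): the dealer has 2 equally likely choices, so probability 1/2; weight (1/6)·(1/2) = 1/12 each.
If it is under cup 2 (prior 1/3): the dealer has 3 equally likely choices, so probability 1/3; weight (1/3)·(1/3) = 1/9.
If it is under cup 4 (prior 1/3): the dealer opened cup 4, so this case is ruled out; weight (1/3)·0 = 0.
The weights sum to 5/18.
So P(the pea under cup 1 | the dealer opened cup 4) = (1/12) / (5/18) = 3/10.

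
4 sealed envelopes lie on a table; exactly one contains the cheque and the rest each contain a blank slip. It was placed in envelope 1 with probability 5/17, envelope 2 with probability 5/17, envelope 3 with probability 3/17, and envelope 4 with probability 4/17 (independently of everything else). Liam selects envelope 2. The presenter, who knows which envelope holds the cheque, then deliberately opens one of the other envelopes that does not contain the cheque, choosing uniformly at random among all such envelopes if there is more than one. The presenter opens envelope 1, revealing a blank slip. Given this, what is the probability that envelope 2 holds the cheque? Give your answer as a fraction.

10/31

Condition on the true location of the cheque.
If it is in envelope 1 (prior 5/17): the presenter opened envelope 1, so this case is ruled out; weight (5/17)·0 = 0.
If it is in envelope 2 (prior 5/17): the presenter has 3 equally likely choices, so probability 1/3; weight (5/17)·(1/3) = 5/51.
If it is in envelope 3 (prior 3/17): the presenter has 2 equally likely choices, so probability 1/2; weight (3/17)·(1/2) = 3/34.
If it is in envelope 4 (prior 4/17): the presenter has 2 equally likely choices, so probability 1/2; weight (4/17)·(1/2) = 2/17.
The weights sum to 31/102.
So P(the cheque in envelope 2 | the presenter opened envelope 1) = (5/51) / (31/102) = 10/31.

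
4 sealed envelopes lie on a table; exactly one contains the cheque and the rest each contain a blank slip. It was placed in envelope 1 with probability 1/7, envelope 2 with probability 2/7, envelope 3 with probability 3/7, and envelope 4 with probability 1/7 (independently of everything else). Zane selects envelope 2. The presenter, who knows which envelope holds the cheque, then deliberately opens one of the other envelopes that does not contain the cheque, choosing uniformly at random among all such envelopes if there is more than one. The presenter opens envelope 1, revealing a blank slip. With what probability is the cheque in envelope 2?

1/4

Consider each possible location of the cheque in turn.
If it is in envelope 1 (prior 1/7): the presenter opened envelope 1, so this case is ruled out; weight (1/7)·0 = 0.
If it is in envelope 2 (prior 2/7): the presenter has 3 equally likely choices, so probability 1/3; weight (2/7)·(1/3) = 2/21.
If it is in envelope 3 (prior 3/7): the presenter has 2 equally likely choices, so probability 1/2; weight (3/7)·(1/2) = 3/14.
If it is in envelope 4 (prior 1/7): the presenter has 2 equally likely choices, so probability 1/2; weight (1/7)·(1/2) = 1/14.
The weights sum to 8/21.
So P(the cheque in envelope 2 | the presenter opened envelope 1) = (2/21) / (8/21) = 1/4.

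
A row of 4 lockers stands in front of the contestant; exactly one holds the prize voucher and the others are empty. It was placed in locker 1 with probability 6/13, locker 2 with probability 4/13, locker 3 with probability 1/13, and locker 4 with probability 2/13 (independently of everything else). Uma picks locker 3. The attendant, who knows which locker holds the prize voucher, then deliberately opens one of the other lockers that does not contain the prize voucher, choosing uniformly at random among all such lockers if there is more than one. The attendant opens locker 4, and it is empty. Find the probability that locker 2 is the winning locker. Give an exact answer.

Condition on the true location of the prize voucher.
If it is in locker 1 (prior 6/13): the attendant has 2 equally likely choices, so probability 1/2; weight (6/13)·(1/2) = 3/13.
If it is in locker 2 (prior 4/13): the attendant has 2 equally likely choices, so probability 1/2; weight (4/13)·(1/2) = 2/13.
If it is in locker 3 (prior 1/13): the attendant has 3 equally likely choices, so probability 1/3; weight (1/13)·(1/3) = 1/39.
If it is in locker 4 (prior 2/13): the attendant opened locker 4, so this case is ruled out; weight (2/13)·0 = 0.
The weights sum to 16/39.
So P(the prize voucher in locker 2 | the attendant opened locker 4) = (2/13) / (16/39) = 3/8.

3/8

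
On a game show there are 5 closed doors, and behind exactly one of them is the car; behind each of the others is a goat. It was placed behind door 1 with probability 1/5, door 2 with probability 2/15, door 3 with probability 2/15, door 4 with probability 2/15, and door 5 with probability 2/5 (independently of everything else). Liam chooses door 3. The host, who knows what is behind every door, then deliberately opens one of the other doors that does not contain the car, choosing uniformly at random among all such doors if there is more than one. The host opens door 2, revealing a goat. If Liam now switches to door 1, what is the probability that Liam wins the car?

6/25

Condition on the true location of the car.
If it is behind door 1 (prior 1/5): the host has 3 equally likely choices, so probability 1/3; weight (1/5)·(1/3) = 1/15.
If it is behind door 2 (prior 2/15): the host opened door 2, so this case is ruled out; weight (2/15)·0 = 0.
If it is behind door 3 (prior 2/15): the host has 4 equally likely choices, so probability 1/4; weight (2/15)·(1/4) = 1/30.
If it is behind door 4 (prior 2/15): the host has 3 equally likely choices, so probability 1/3; weight (2/15)·(1/3) = 2/45.
If it is behind door 5 (prior 2/5): the host has 3 equally likely choices, so probability 1/3; weight (2/5)·(1/3) = 2/15.
The weights sum to 5/18.
So P(the car behind door 1 | the host opened door 2) = (1/15) / (5/18) = 6/25.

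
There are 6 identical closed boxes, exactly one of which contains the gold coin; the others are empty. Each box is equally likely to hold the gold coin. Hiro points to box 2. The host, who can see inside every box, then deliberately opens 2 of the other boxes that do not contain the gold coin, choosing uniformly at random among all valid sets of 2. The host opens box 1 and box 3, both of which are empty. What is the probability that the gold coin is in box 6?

Condition on the true location of the gold coin.
If it is in either of boxes 1 and 3 (prior 1/6 each): that box was opened and seen not to hold the prize — ruled out; weight (1/6)·0 = 0 each.
If it is in box 2 (prior 1/6): the host has 10 equally likely choices, so probability 1/10; weight (1/6)·(1/10) = 1/60.
If it is in any of boxes 4, 5, and 6 (prior 1/6 each): the host has 6 equally likely choices, so probability 1/6; weight (1/6)·(1/6) = 1/36 each.
The weights sum to 1/10.
So P(the gold coin in box 6 | the host opened box 1 and box 3) = (1/36) / (1/10) = 5/18.

5/18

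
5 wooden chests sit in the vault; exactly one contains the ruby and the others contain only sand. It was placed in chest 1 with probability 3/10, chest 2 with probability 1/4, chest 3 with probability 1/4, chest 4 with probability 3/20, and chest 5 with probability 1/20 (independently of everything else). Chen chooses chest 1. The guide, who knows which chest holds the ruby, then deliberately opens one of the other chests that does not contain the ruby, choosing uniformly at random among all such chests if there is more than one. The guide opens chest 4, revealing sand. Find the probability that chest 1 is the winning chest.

Apply Bayes' rule, conditioning on where the ruby actually is.
If it is in chest 1 (prior 3/10): the guide has 4 equally likely choices, so probability 1/4; weight (3/10)·(1/4) = 3/40.
If it is in either of chests 2 and 3 (prior 1/4 each): the guide has 3 equally likely choices, so probability 1/3; weight (1/4)·(1/3) = 1/12 each.
If it is in chest 4 (prior 3/20): the guide opened chest 4, so this case is ruled out; weight (3/20)·0 = 0.
If it is in chest 5 (prior 1/20): the guide has 3 equally likely choices, so probability 1/3; weight (1/20)·(1/3) = 1/60.
The weights sum to 31/120.
So P(the ruby in chest 1 | the guide opened chest 4) = (3/40) / (31/120) = 9/31.

9/31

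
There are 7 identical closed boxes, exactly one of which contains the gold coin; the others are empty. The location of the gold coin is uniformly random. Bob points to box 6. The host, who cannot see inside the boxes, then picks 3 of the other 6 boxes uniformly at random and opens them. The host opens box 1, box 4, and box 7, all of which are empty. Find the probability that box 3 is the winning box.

1/4

Consider each possible location of the gold coin in turn.
If it is in any of boxes 1, 4, and 7 (prior 1/7 each): that box was opened and seen not to hold the prize — ruled out; weight (1/7)·0 = 0 each.
If it is in any of boxes 2, 3, 5, and 6 (prior 1/7 each): the host picks exactly this set with probability 1/20 regardless, and none is the prize; weight (1/7)·(1/20) = 1/140 each.
The weights sum to 1/35.
So P(the gold coin in box 3 | the host opened box 1, box 4, and box 7) = (1/140) / (1/35) = 1/4.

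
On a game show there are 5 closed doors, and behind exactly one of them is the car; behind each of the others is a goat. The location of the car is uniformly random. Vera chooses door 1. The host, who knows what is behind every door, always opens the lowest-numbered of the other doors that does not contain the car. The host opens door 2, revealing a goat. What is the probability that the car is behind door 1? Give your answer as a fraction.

Condition on the true location of the car.
If it is behind any of doors 1, 3, 4, and 5 (prior 1/5 each): door 2 is the lowest-numbered option available, probability 1; weight (1/5)·1 = 1/5 each.
If it is behind door 2 (prior 1/5): the host opened door 2, so this case is ruled out; weight (1/5)·0 = 0.
The weights sum to 4/5.
So P(the car behind door 1 | the host opened door 2) = (1/5) / (4/5) = 1/4.

1/4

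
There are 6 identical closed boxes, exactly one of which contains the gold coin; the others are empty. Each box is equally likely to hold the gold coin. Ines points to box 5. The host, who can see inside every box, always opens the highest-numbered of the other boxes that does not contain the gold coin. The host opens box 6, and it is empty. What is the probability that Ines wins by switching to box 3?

Condition on the true location of the gold coin.
If it is in any of boxes 1, 2, 3, 4, and 5 (prior 1/6 each): box 6 is the highest-numbered option available, probability 1; weight (1/6)·1 = 1/6 each.
If it is in box 6 (prior 1/6): the host opened box 6, so this case is ruled out; weight (1/6)·0 = 0.
The weights sum to 5/6.
So P(the gold coin in box 3 | the host opened box 6) = (1/6) / (5/6) = 1/5.

1/5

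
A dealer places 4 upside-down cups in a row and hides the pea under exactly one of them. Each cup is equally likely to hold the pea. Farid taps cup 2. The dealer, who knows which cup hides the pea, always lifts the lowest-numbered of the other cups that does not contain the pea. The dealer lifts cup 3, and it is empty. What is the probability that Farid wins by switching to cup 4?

Consider each possible location of the pea in turn.
If it is under cup 1 (prior 1/4): cup 3 is the lowest-numbered option available, probability 1; weight (1/4)·1 = 1/4.
If it is under either of cups 2 and 4 (prior 1/4 each): the dealer would have opened cup 1 instead, probability 0; weight (1/4)·0 = 0 each.
If it is under cup 3 (prior 1/4): the dealer opened cup 3, so this case is ruled out; weight (1/4)·0 = 0.
The weights sum to 1/4.
So P(the pea under cup 4 | the dealer opened cup 3) = 0 / (1/4) = 0.

0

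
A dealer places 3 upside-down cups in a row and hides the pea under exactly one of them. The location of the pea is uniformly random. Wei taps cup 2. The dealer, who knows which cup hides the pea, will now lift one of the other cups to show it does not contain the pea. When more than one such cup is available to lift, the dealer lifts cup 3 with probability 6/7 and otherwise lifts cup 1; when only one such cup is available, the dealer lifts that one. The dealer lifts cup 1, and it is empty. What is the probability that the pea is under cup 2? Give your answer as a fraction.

Condition on the true location of the pea.
If it is under cup 1 (prior 1/3): the dealer opened cup 1, so this case is ruled out; weight (1/3)·0 = 0.
If it is under cup 2 (prior 1/3): cup 3 is available but not opened, probability 1/7; weight (1/3)·(1/7) = 1/21.
If it is under cup 3 (prior 1/3): only cup 1 is available, probability 1; weight (1/3)·1 = 1/3.
The weights sum to 8/21.
So P(the pea under cup 2 | the dealer opened cup 1) = (1/21) / (8/21) = 1/8.

1/8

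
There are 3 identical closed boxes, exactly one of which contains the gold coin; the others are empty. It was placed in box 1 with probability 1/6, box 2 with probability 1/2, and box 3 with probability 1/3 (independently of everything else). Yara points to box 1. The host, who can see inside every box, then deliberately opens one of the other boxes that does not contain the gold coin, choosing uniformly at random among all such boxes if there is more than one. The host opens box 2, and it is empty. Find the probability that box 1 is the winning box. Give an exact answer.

1/5

Consider each possible location of the gold coin in turn.
If it is in box 1 (prior 1/6): the host has 2 equally likely choices, so probability 1/2; weight (1/6)·(1/2) = 1/12.
If it is in box 2 (prior 1/2): the host opened box 2, so this case is ruled out; weight (1/2)·0 = 0.
If it is in box 3 (prior 1/3): the host has no choice, probability 1; weight (1/3)·1 = 1/3.
The weights sum to 5/12.
So P(the gold coin in box 1 | the host opened box 2) = (1/12) / (5/12) = 1/5.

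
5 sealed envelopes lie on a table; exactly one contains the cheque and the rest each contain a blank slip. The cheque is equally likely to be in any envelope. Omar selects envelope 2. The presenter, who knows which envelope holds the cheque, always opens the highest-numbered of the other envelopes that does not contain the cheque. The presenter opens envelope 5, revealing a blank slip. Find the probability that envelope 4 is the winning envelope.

Condition on the true location of the cheque.
If it is in any of envelopes 1, 2, 3, and 4 (prior 1/5 each): envelope 5 is the highest-numbered option available, probability 1; weight (1/5)·1 = 1/5 each.
If it is in envelope 5 (prior 1/5): the presenter opened envelope 5, so this case is ruled out; weight (1/5)·0 = 0.
The weights sum to 4/5.
So P(the cheque in envelope 4 | the presenter opened envelope 5) = (1/5) / (4/5) = 1/4.

1/4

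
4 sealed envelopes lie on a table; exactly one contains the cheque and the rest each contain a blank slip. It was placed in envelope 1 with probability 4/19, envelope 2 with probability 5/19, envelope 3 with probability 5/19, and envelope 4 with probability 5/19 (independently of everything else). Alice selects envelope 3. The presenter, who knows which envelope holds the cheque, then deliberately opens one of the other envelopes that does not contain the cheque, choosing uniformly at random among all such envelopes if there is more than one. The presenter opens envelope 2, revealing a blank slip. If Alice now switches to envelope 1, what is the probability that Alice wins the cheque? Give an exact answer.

Condition on the true location of the cheque.
If it is in envelope 1 (prior 4/19): the presenter has 2 equally likely choices, so probability 1/2; weight (4/19)·(1/2) = 2/19.
If it is in envelope 2 (prior 5/19): the presenter opened envelope 2, so this case is ruled out; weight (5/19)·0 = 0.
If it is in envelope 3 (prior 5/19): the presenter has 3 equally likely choices, so probability 1/3; weight (5/19)·(1/3) = 5/57.
If it is in envelope 4 (prior 5/19): the presenter has 2 equally likely choices, so probability 1/2; weight (5/19)·(1/2) = 5/38.
The weights sum to 37/114.
So P(the cheque in envelope 1 | the presenter opened envelope 2) = (2/19) / (37/114) = 12/37.

12/37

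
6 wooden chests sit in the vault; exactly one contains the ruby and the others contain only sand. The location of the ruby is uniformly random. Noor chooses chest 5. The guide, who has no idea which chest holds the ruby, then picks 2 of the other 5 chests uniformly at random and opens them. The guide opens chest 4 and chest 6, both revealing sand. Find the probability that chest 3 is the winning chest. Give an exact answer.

1/4

Apply Bayes' rule, conditioning on where the ruby actually is.
If it is in any of chests 1, 2, 3, and 5 (prior 1/6 each): the guide picks exactly this set with probability 1/10 regardless, and none is the prize; weight (1/6)·(1/10) = 1/60 each.
If it is in either of chests 4 and 6 (prior 1/6 each): that chest was opened and seen not to hold the prize — ruled out; weight (1/6)·0 = 0 each.
The weights sum to 1/15.
So P(the ruby in chest 3 | the guide opened chest 4 and chest 6) = (1/60) / (1/15) = 1/4.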